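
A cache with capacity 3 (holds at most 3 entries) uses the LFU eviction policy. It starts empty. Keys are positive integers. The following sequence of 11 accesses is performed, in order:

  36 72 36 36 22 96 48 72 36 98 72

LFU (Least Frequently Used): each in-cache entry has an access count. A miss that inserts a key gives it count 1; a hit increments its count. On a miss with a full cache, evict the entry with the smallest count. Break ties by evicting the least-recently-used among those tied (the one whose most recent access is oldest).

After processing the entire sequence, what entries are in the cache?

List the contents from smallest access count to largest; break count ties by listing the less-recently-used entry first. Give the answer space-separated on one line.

LFU simulation (capacity=3):
  1. access 36: MISS. Cache: [36(c=1)]
  2. access 72: MISS. Cache: [36(c=1) 72(c=1)]
  3. access 36: HIT, count now 2. Cache: [72(c=1) 36(c=2)]
  4. access 36: HIT, count now 3. Cache: [72(c=1) 36(c=3)]
  5. access 22: MISS. Cache: [72(c=1) 22(c=1) 36(c=3)]
  6. access 96: MISS, evict 72(c=1). Cache: [22(c=1) 96(c=1) 36(c=3)]
  7. access 48: MISS, evict 22(c=1). Cache: [96(c=1) 48(c=1) 36(c=3)]
  8. access 72: MISS, evict 96(c=1). Cache: [48(c=1) 72(c=1) 36(c=3)]
  9. access 36: HIT, count now 4. Cache: [48(c=1) 72(c=1) 36(c=4)]
  10. access 98: MISS, evict 48(c=1). Cache: [72(c=1) 98(c=1) 36(c=4)]
  11. access 72: HIT, count now 2. Cache: [98(c=1) 72(c=2) 36(c=4)]
Total: 4 hits, 7 misses, 4 evictions

Answer: 98 72 36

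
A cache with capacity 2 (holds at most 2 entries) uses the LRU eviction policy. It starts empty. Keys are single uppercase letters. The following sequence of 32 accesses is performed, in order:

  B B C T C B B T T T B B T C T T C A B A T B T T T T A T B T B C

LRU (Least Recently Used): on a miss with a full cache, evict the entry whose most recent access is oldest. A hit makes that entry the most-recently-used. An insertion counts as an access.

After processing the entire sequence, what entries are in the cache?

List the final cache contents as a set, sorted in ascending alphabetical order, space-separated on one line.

LRU simulation (capacity=2):
  1. access B: MISS. Cache (LRU->MRU): [B]
  2. access B: HIT. Cache (LRU->MRU): [B]
  3. access C: MISS. Cache (LRU->MRU): [B C]
  4. access T: MISS, evict B. Cache (LRU->MRU): [C T]
  5. access C: HIT. Cache (LRU->MRU): [T C]
  6. access B: MISS, evict T. Cache (LRU->MRU): [C B]
  7. access B: HIT. Cache (LRU->MRU): [C B]
  8. access T: MISS, evict C. Cache (LRU->MRU): [B T]
  9. access T: HIT. Cache (LRU->MRU): [B T]
  10. access T: HIT. Cache (LRU->MRU): [B T]
  11. access B: HIT. Cache (LRU->MRU): [T B]
  12. access B: HIT. Cache (LRU->MRU): [T B]
  13. access T: HIT. Cache (LRU->MRU): [B T]
  14. access C: MISS, evict B. Cache (LRU->MRU): [T C]
  15. access T: HIT. Cache (LRU->MRU): [C T]
  16. access T: HIT. Cache (LRU->MRU): [C T]
  17. access C: HIT. Cache (LRU->MRU): [T C]
  18. access A: MISS, evict T. Cache (LRU->MRU): [C A]
  19. access B: MISS, evict C. Cache (LRU->MRU): [A B]
  20. access A: HIT. Cache (LRU->MRU): [B A]
  21. access T: MISS, evict B. Cache (LRU->MRU): [A T]
  22. access B: MISS, evict A. Cache (LRU->MRU): [T B]
  23. access T: HIT. Cache (LRU->MRU): [B T]
  24. access T: HIT. Cache (LRU->MRU): [B T]
  25. access T: HIT. Cache (LRU->MRU): [B T]
  26. access T: HIT. Cache (LRU->MRU): [B T]
  27. access A: MISS, evict B. Cache (LRU->MRU): [T A]
  28. access T: HIT. Cache (LRU->MRU): [A T]
  29. access B: MISS, evict A. Cache (LRU->MRU): [T B]
  30. access T: HIT. Cache (LRU->MRU): [B T]
  31. access B: HIT. Cache (LRU->MRU): [T B]
  32. access C: MISS, evict T. Cache (LRU->MRU): [B C]
Total: 19 hits, 13 misses, 11 evictions

Answer: B C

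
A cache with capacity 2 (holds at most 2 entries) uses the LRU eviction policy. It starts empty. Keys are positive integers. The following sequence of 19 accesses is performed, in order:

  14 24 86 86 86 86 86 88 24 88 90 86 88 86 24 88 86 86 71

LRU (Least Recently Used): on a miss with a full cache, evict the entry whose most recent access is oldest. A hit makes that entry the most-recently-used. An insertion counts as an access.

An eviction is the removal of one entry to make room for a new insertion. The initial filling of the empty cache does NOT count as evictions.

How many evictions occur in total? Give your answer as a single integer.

Answer: 10

Derivation:
LRU simulation (capacity=2):
  1. access 14: MISS. Cache (LRU->MRU): [14]
  2. access 24: MISS. Cache (LRU->MRU): [14 24]
  3. access 86: MISS, evict 14. Cache (LRU->MRU): [24 86]
  4. access 86: HIT. Cache (LRU->MRU): [24 86]
  5. access 86: HIT. Cache (LRU->MRU): [24 86]
  6. access 86: HIT. Cache (LRU->MRU): [24 86]
  7. access 86: HIT. Cache (LRU->MRU): [24 86]
  8. access 88: MISS, evict 24. Cache (LRU->MRU): [86 88]
  9. access 24: MISS, evict 86. Cache (LRU->MRU): [88 24]
  10. access 88: HIT. Cache (LRU->MRU): [24 88]
  11. access 90: MISS, evict 24. Cache (LRU->MRU): [88 90]
  12. access 86: MISS, evict 88. Cache (LRU->MRU): [90 86]
  13. access 88: MISS, evict 90. Cache (LRU->MRU): [86 88]
  14. access 86: HIT. Cache (LRU->MRU): [88 86]
  15. access 24: MISS, evict 88. Cache (LRU->MRU): [86 24]
  16. access 88: MISS, evict 86. Cache (LRU->MRU): [24 88]
  17. access 86: MISS, evict 24. Cache (LRU->MRU): [88 86]
  18. access 86: HIT. Cache (LRU->MRU): [88 86]
  19. access 71: MISS, evict 88. Cache (LRU->MRU): [86 71]
Total: 7 hits, 12 misses, 10 evictions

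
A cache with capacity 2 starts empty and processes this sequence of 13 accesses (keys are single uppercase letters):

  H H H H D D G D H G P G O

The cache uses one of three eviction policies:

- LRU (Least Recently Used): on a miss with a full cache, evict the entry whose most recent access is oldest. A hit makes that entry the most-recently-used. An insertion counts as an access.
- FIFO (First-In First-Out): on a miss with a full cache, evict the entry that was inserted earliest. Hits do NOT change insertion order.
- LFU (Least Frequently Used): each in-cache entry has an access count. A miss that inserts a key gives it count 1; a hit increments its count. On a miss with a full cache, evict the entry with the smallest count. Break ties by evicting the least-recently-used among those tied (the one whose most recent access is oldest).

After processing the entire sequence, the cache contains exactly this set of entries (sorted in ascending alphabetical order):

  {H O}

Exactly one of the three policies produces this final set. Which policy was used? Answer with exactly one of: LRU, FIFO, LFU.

Simulating under each policy and comparing final sets:
  LRU: final set = {G O} -> differs
  FIFO: final set = {G O} -> differs
  LFU: final set = {H O} -> MATCHES target
Only LFU produces the target set.

Answer: LFU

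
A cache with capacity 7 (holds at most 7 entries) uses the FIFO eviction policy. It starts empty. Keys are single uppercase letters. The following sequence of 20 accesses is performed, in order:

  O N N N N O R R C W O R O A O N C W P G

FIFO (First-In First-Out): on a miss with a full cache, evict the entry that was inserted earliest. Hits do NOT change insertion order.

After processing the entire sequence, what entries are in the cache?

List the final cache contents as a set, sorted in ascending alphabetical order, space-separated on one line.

Answer: A C G N P R W

Derivation:
FIFO simulation (capacity=7):
  1. access O: MISS. Cache (old->new): [O]
  2. access N: MISS. Cache (old->new): [O N]
  3. access N: HIT. Cache (old->new): [O N]
  4. access N: HIT. Cache (old->new): [O N]
  5. access N: HIT. Cache (old->new): [O N]
  6. access O: HIT. Cache (old->new): [O N]
  7. access R: MISS. Cache (old->new): [O N R]
  8. access R: HIT. Cache (old->new): [O N R]
  9. access C: MISS. Cache (old->new): [O N R C]
  10. access W: MISS. Cache (old->new): [O N R C W]
  11. access O: HIT. Cache (old->new): [O N R C W]
  12. access R: HIT. Cache (old->new): [O N R C W]
  13. access O: HIT. Cache (old->new): [O N R C W]
  14. access A: MISS. Cache (old->new): [O N R C W A]
  15. access O: HIT. Cache (old->new): [O N R C W A]
  16. access N: HIT. Cache (old->new): [O N R C W A]
  17. access C: HIT. Cache (old->new): [O N R C W A]
  18. access W: HIT. Cache (old->new): [O N R C W A]
  19. access P: MISS. Cache (old->new): [O N R C W A P]
  20. access G: MISS, evict O. Cache (old->new): [N R C W A P G]
Total: 12 hits, 8 misses, 1 evictions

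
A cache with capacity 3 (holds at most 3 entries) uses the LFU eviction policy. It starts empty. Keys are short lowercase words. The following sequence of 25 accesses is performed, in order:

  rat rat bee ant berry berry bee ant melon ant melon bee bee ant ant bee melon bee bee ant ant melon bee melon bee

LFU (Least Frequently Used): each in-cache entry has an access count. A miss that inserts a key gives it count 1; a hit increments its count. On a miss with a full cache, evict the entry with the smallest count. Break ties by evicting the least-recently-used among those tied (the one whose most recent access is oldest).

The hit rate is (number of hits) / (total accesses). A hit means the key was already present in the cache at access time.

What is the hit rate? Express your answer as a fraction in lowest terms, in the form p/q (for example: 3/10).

LFU simulation (capacity=3):
  1. access rat: MISS. Cache: [rat(c=1)]
  2. access rat: HIT, count now 2. Cache: [rat(c=2)]
  3. access bee: MISS. Cache: [bee(c=1) rat(c=2)]
  4. access ant: MISS. Cache: [bee(c=1) ant(c=1) rat(c=2)]
  5. access berry: MISS, evict bee(c=1). Cache: [ant(c=1) berry(c=1) rat(c=2)]
  6. access berry: HIT, count now 2. Cache: [ant(c=1) rat(c=2) berry(c=2)]
  7. access bee: MISS, evict ant(c=1). Cache: [bee(c=1) rat(c=2) berry(c=2)]
  8. access ant: MISS, evict bee(c=1). Cache: [ant(c=1) rat(c=2) berry(c=2)]
  9. access melon: MISS, evict ant(c=1). Cache: [melon(c=1) rat(c=2) berry(c=2)]
  10. access ant: MISS, evict melon(c=1). Cache: [ant(c=1) rat(c=2) berry(c=2)]
  11. access melon: MISS, evict ant(c=1). Cache: [melon(c=1) rat(c=2) berry(c=2)]
  12. access bee: MISS, evict melon(c=1). Cache: [bee(c=1) rat(c=2) berry(c=2)]
  13. access bee: HIT, count now 2. Cache: [rat(c=2) berry(c=2) bee(c=2)]
  14. access ant: MISS, evict rat(c=2). Cache: [ant(c=1) berry(c=2) bee(c=2)]
  15. access ant: HIT, count now 2. Cache: [berry(c=2) bee(c=2) ant(c=2)]
  16. access bee: HIT, count now 3. Cache: [berry(c=2) ant(c=2) bee(c=3)]
  17. access melon: MISS, evict berry(c=2). Cache: [melon(c=1) ant(c=2) bee(c=3)]
  18. access bee: HIT, count now 4. Cache: [melon(c=1) ant(c=2) bee(c=4)]
  19. access bee: HIT, count now 5. Cache: [melon(c=1) ant(c=2) bee(c=5)]
  20. access ant: HIT, count now 3. Cache: [melon(c=1) ant(c=3) bee(c=5)]
  21. access ant: HIT, count now 4. Cache: [melon(c=1) ant(c=4) bee(c=5)]
  22. access melon: HIT, count now 2. Cache: [melon(c=2) ant(c=4) bee(c=5)]
  23. access bee: HIT, count now 6. Cache: [melon(c=2) ant(c=4) bee(c=6)]
  24. access melon: HIT, count now 3. Cache: [melon(c=3) ant(c=4) bee(c=6)]
  25. access bee: HIT, count now 7. Cache: [melon(c=3) ant(c=4) bee(c=7)]
Total: 13 hits, 12 misses, 9 evictions

Hit rate = 13/25

Answer: 13/25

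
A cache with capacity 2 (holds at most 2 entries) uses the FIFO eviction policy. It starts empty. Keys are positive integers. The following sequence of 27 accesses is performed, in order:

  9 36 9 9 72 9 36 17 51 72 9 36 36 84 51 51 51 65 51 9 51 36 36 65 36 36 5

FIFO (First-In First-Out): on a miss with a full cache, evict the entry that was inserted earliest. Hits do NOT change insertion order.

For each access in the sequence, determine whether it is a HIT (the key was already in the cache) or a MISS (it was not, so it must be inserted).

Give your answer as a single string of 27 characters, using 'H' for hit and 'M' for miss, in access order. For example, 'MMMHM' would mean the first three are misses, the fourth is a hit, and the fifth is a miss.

Answer: MMHHMMMMMMMMHMMHHMHMMMHMHHM

Derivation:
FIFO simulation (capacity=2):
  1. access 9: MISS. Cache (old->new): [9]
  2. access 36: MISS. Cache (old->new): [9 36]
  3. access 9: HIT. Cache (old->new): [9 36]
  4. access 9: HIT. Cache (old->new): [9 36]
  5. access 72: MISS, evict 9. Cache (old->new): [36 72]
  6. access 9: MISS, evict 36. Cache (old->new): [72 9]
  7. access 36: MISS, evict 72. Cache (old->new): [9 36]
  8. access 17: MISS, evict 9. Cache (old->new): [36 17]
  9. access 51: MISS, evict 36. Cache (old->new): [17 51]
  10. access 72: MISS, evict 17. Cache (old->new): [51 72]
  11. access 9: MISS, evict 51. Cache (old->new): [72 9]
  12. access 36: MISS, evict 72. Cache (old->new): [9 36]
  13. access 36: HIT. Cache (old->new): [9 36]
  14. access 84: MISS, evict 9. Cache (old->new): [36 84]
  15. access 51: MISS, evict 36. Cache (old->new): [84 51]
  16. access 51: HIT. Cache (old->new): [84 51]
  17. access 51: HIT. Cache (old->new): [84 51]
  18. access 65: MISS, evict 84. Cache (old->new): [51 65]
  19. access 51: HIT. Cache (old->new): [51 65]
  20. access 9: MISS, evict 51. Cache (old->new): [65 9]
  21. access 51: MISS, evict 65. Cache (old->new): [9 51]
  22. access 36: MISS, evict 9. Cache (old->new): [51 36]
  23. access 36: HIT. Cache (old->new): [51 36]
  24. access 65: MISS, evict 51. Cache (old->new): [36 65]
  25. access 36: HIT. Cache (old->new): [36 65]
  26. access 36: HIT. Cache (old->new): [36 65]
  27. access 5: MISS, evict 36. Cache (old->new): [65 5]
Total: 9 hits, 18 misses, 16 evictions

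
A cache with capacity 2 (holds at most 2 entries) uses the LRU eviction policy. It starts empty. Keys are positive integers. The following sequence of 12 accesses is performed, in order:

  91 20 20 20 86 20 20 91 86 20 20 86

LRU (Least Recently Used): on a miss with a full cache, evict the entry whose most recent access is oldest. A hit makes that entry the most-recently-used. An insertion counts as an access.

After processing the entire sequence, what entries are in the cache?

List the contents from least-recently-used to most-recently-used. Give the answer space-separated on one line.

LRU simulation (capacity=2):
  1. access 91: MISS. Cache (LRU->MRU): [91]
  2. access 20: MISS. Cache (LRU->MRU): [91 20]
  3. access 20: HIT. Cache (LRU->MRU): [91 20]
  4. access 20: HIT. Cache (LRU->MRU): [91 20]
  5. access 86: MISS, evict 91. Cache (LRU->MRU): [20 86]
  6. access 20: HIT. Cache (LRU->MRU): [86 20]
  7. access 20: HIT. Cache (LRU->MRU): [86 20]
  8. access 91: MISS, evict 86. Cache (LRU->MRU): [20 91]
  9. access 86: MISS, evict 20. Cache (LRU->MRU): [91 86]
  10. access 20: MISS, evict 91. Cache (LRU->MRU): [86 20]
  11. access 20: HIT. Cache (LRU->MRU): [86 20]
  12. access 86: HIT. Cache (LRU->MRU): [20 86]
Total: 6 hits, 6 misses, 4 evictions

Answer: 20 86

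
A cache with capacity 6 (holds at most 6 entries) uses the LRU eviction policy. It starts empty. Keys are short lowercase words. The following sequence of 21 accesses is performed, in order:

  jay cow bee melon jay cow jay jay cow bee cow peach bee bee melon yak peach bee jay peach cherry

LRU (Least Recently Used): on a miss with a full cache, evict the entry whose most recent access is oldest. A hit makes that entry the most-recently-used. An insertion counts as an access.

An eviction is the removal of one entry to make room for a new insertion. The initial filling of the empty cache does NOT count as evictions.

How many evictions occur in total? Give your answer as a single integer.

LRU simulation (capacity=6):
  1. access jay: MISS. Cache (LRU->MRU): [jay]
  2. access cow: MISS. Cache (LRU->MRU): [jay cow]
  3. access bee: MISS. Cache (LRU->MRU): [jay cow bee]
  4. access melon: MISS. Cache (LRU->MRU): [jay cow bee melon]
  5. access jay: HIT. Cache (LRU->MRU): [cow bee melon jay]
  6. access cow: HIT. Cache (LRU->MRU): [bee melon jay cow]
  7. access jay: HIT. Cache (LRU->MRU): [bee melon cow jay]
  8. access jay: HIT. Cache (LRU->MRU): [bee melon cow jay]
  9. access cow: HIT. Cache (LRU->MRU): [bee melon jay cow]
  10. access bee: HIT. Cache (LRU->MRU): [melon jay cow bee]
  11. access cow: HIT. Cache (LRU->MRU): [melon jay bee cow]
  12. access peach: MISS. Cache (LRU->MRU): [melon jay bee cow peach]
  13. access bee: HIT. Cache (LRU->MRU): [melon jay cow peach bee]
  14. access bee: HIT. Cache (LRU->MRU): [melon jay cow peach bee]
  15. access melon: HIT. Cache (LRU->MRU): [jay cow peach bee melon]
  16. access yak: MISS. Cache (LRU->MRU): [jay cow peach bee melon yak]
  17. access peach: HIT. Cache (LRU->MRU): [jay cow bee melon yak peach]
  18. access bee: HIT. Cache (LRU->MRU): [jay cow melon yak peach bee]
  19. access jay: HIT. Cache (LRU->MRU): [cow melon yak peach bee jay]
  20. access peach: HIT. Cache (LRU->MRU): [cow melon yak bee jay peach]
  21. access cherry: MISS, evict cow. Cache (LRU->MRU): [melon yak bee jay peach cherry]
Total: 14 hits, 7 misses, 1 evictions

Answer: 1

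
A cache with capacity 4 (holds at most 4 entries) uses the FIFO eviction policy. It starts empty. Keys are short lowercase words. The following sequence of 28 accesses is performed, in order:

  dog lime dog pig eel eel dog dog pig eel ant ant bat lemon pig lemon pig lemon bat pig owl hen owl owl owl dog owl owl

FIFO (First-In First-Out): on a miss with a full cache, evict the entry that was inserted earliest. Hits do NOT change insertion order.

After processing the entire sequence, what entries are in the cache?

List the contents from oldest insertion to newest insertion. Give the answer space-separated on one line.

FIFO simulation (capacity=4):
  1. access dog: MISS. Cache (old->new): [dog]
  2. access lime: MISS. Cache (old->new): [dog lime]
  3. access dog: HIT. Cache (old->new): [dog lime]
  4. access pig: MISS. Cache (old->new): [dog lime pig]
  5. access eel: MISS. Cache (old->new): [dog lime pig eel]
  6. access eel: HIT. Cache (old->new): [dog lime pig eel]
  7. access dog: HIT. Cache (old->new): [dog lime pig eel]
  8. access dog: HIT. Cache (old->new): [dog lime pig eel]
  9. access pig: HIT. Cache (old->new): [dog lime pig eel]
  10. access eel: HIT. Cache (old->new): [dog lime pig eel]
  11. access ant: MISS, evict dog. Cache (old->new): [lime pig eel ant]
  12. access ant: HIT. Cache (old->new): [lime pig eel ant]
  13. access bat: MISS, evict lime. Cache (old->new): [pig eel ant bat]
  14. access lemon: MISS, evict pig. Cache (old->new): [eel ant bat lemon]
  15. access pig: MISS, evict eel. Cache (old->new): [ant bat lemon pig]
  16. access lemon: HIT. Cache (old->new): [ant bat lemon pig]
  17. access pig: HIT. Cache (old->new): [ant bat lemon pig]
  18. access lemon: HIT. Cache (old->new): [ant bat lemon pig]
  19. access bat: HIT. Cache (old->new): [ant bat lemon pig]
  20. access pig: HIT. Cache (old->new): [ant bat lemon pig]
  21. access owl: MISS, evict ant. Cache (old->new): [bat lemon pig owl]
  22. access hen: MISS, evict bat. Cache (old->new): [lemon pig owl hen]
  23. access owl: HIT. Cache (old->new): [lemon pig owl hen]
  24. access owl: HIT. Cache (old->new): [lemon pig owl hen]
  25. access owl: HIT. Cache (old->new): [lemon pig owl hen]
  26. access dog: MISS, evict lemon. Cache (old->new): [pig owl hen dog]
  27. access owl: HIT. Cache (old->new): [pig owl hen dog]
  28. access owl: HIT. Cache (old->new): [pig owl hen dog]
Total: 17 hits, 11 misses, 7 evictions

Answer: pig owl hen dog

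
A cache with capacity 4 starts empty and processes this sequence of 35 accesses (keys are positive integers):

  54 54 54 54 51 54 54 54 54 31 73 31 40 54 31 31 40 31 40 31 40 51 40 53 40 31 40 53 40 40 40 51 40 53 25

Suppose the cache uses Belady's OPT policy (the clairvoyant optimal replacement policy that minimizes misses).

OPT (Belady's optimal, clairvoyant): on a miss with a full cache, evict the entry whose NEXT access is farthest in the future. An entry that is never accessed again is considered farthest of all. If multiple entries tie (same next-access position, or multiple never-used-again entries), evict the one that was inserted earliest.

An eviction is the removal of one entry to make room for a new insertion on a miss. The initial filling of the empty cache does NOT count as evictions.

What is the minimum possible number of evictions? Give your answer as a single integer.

Answer: 3

Derivation:
OPT (Belady) simulation (capacity=4):
  1. access 54: MISS. Cache: [54]
  2. access 54: HIT. Next use of 54: step 3. Cache: [54]
  3. access 54: HIT. Next use of 54: step 4. Cache: [54]
  4. access 54: HIT. Next use of 54: step 6. Cache: [54]
  5. access 51: MISS. Cache: [54 51]
  6. access 54: HIT. Next use of 54: step 7. Cache: [54 51]
  7. access 54: HIT. Next use of 54: step 8. Cache: [54 51]
  8. access 54: HIT. Next use of 54: step 9. Cache: [54 51]
  9. access 54: HIT. Next use of 54: step 14. Cache: [54 51]
  10. access 31: MISS. Cache: [54 51 31]
  11. access 73: MISS. Cache: [54 51 31 73]
  12. access 31: HIT. Next use of 31: step 15. Cache: [54 51 31 73]
  13. access 40: MISS, evict 73 (next use: never). Cache: [54 51 31 40]
  14. access 54: HIT. Next use of 54: never. Cache: [54 51 31 40]
  15. access 31: HIT. Next use of 31: step 16. Cache: [54 51 31 40]
  16. access 31: HIT. Next use of 31: step 18. Cache: [54 51 31 40]
  17. access 40: HIT. Next use of 40: step 19. Cache: [54 51 31 40]
  18. access 31: HIT. Next use of 31: step 20. Cache: [54 51 31 40]
  19. access 40: HIT. Next use of 40: step 21. Cache: [54 51 31 40]
  20. access 31: HIT. Next use of 31: step 26. Cache: [54 51 31 40]
  21. access 40: HIT. Next use of 40: step 23. Cache: [54 51 31 40]
  22. access 51: HIT. Next use of 51: step 32. Cache: [54 51 31 40]
  23. access 40: HIT. Next use of 40: step 25. Cache: [54 51 31 40]
  24. access 53: MISS, evict 54 (next use: never). Cache: [51 31 40 53]
  25. access 40: HIT. Next use of 40: step 27. Cache: [51 31 40 53]
  26. access 31: HIT. Next use of 31: never. Cache: [51 31 40 53]
  27. access 40: HIT. Next use of 40: step 29. Cache: [51 31 40 53]
  28. access 53: HIT. Next use of 53: step 34. Cache: [51 31 40 53]
  29. access 40: HIT. Next use of 40: step 30. Cache: [51 31 40 53]
  30. access 40: HIT. Next use of 40: step 31. Cache: [51 31 40 53]
  31. access 40: HIT. Next use of 40: step 33. Cache: [51 31 40 53]
  32. access 51: HIT. Next use of 51: never. Cache: [51 31 40 53]
  33. access 40: HIT. Next use of 40: never. Cache: [51 31 40 53]
  34. access 53: HIT. Next use of 53: never. Cache: [51 31 40 53]
  35. access 25: MISS, evict 51 (next use: never). Cache: [31 40 53 25]
Total: 28 hits, 7 misses, 3 evictions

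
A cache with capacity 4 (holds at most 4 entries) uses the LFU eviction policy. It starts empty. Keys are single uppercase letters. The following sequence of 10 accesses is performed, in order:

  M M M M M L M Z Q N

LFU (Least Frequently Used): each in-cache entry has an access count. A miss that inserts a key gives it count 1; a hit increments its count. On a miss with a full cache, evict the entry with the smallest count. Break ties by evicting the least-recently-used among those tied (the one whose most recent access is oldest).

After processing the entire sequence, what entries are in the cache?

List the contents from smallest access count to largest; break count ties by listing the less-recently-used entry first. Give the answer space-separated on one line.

LFU simulation (capacity=4):
  1. access M: MISS. Cache: [M(c=1)]
  2. access M: HIT, count now 2. Cache: [M(c=2)]
  3. access M: HIT, count now 3. Cache: [M(c=3)]
  4. access M: HIT, count now 4. Cache: [M(c=4)]
  5. access M: HIT, count now 5. Cache: [M(c=5)]
  6. access L: MISS. Cache: [L(c=1) M(c=5)]
  7. access M: HIT, count now 6. Cache: [L(c=1) M(c=6)]
  8. access Z: MISS. Cache: [L(c=1) Z(c=1) M(c=6)]
  9. access Q: MISS. Cache: [L(c=1) Z(c=1) Q(c=1) M(c=6)]
  10. access N: MISS, evict L(c=1). Cache: [Z(c=1) Q(c=1) N(c=1) M(c=6)]
Total: 5 hits, 5 misses, 1 evictions

Answer: Z Q N M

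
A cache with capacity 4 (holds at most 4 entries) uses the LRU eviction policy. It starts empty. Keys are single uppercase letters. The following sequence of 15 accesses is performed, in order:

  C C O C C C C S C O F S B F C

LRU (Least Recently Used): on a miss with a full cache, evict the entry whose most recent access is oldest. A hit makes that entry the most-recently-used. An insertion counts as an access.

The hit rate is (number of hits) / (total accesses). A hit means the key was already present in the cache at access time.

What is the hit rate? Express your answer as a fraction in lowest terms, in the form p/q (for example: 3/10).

LRU simulation (capacity=4):
  1. access C: MISS. Cache (LRU->MRU): [C]
  2. access C: HIT. Cache (LRU->MRU): [C]
  3. access O: MISS. Cache (LRU->MRU): [C O]
  4. access C: HIT. Cache (LRU->MRU): [O C]
  5. access C: HIT. Cache (LRU->MRU): [O C]
  6. access C: HIT. Cache (LRU->MRU): [O C]
  7. access C: HIT. Cache (LRU->MRU): [O C]
  8. access S: MISS. Cache (LRU->MRU): [O C S]
  9. access C: HIT. Cache (LRU->MRU): [O S C]
  10. access O: HIT. Cache (LRU->MRU): [S C O]
  11. access F: MISS. Cache (LRU->MRU): [S C O F]
  12. access S: HIT. Cache (LRU->MRU): [C O F S]
  13. access B: MISS, evict C. Cache (LRU->MRU): [O F S B]
  14. access F: HIT. Cache (LRU->MRU): [O S B F]
  15. access C: MISS, evict O. Cache (LRU->MRU): [S B F C]
Total: 9 hits, 6 misses, 2 evictions

Hit rate = 9/15 = 3/5

Answer: 3/5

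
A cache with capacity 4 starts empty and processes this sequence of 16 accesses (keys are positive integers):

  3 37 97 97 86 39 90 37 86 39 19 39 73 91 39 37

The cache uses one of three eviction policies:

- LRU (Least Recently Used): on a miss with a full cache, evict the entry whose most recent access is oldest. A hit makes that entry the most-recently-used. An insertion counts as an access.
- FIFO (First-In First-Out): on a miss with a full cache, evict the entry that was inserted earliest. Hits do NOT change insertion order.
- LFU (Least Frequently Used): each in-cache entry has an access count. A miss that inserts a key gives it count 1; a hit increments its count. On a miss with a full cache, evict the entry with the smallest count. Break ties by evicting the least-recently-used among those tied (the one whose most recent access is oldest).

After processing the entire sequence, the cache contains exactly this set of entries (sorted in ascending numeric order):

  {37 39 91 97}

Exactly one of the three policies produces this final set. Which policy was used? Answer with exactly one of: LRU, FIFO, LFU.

Simulating under each policy and comparing final sets:
  LRU: final set = {37 39 73 91} -> differs
  FIFO: final set = {37 39 73 91} -> differs
  LFU: final set = {37 39 91 97} -> MATCHES target
Only LFU produces the target set.

Answer: LFU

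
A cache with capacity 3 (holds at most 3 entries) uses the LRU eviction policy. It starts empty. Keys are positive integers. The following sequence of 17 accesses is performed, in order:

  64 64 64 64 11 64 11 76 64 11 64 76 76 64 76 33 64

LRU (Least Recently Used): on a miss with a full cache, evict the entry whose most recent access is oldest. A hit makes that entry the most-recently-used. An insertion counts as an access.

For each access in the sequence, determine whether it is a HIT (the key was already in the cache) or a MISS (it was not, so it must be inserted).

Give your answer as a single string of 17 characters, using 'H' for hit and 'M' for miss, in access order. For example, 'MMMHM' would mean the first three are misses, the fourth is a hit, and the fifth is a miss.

LRU simulation (capacity=3):
  1. access 64: MISS. Cache (LRU->MRU): [64]
  2. access 64: HIT. Cache (LRU->MRU): [64]
  3. access 64: HIT. Cache (LRU->MRU): [64]
  4. access 64: HIT. Cache (LRU->MRU): [64]
  5. access 11: MISS. Cache (LRU->MRU): [64 11]
  6. access 64: HIT. Cache (LRU->MRU): [11 64]
  7. access 11: HIT. Cache (LRU->MRU): [64 11]
  8. access 76: MISS. Cache (LRU->MRU): [64 11 76]
  9. access 64: HIT. Cache (LRU->MRU): [11 76 64]
  10. access 11: HIT. Cache (LRU->MRU): [76 64 11]
  11. access 64: HIT. Cache (LRU->MRU): [76 11 64]
  12. access 76: HIT. Cache (LRU->MRU): [11 64 76]
  13. access 76: HIT. Cache (LRU->MRU): [11 64 76]
  14. access 64: HIT. Cache (LRU->MRU): [11 76 64]
  15. access 76: HIT. Cache (LRU->MRU): [11 64 76]
  16. access 33: MISS, evict 11. Cache (LRU->MRU): [64 76 33]
  17. access 64: HIT. Cache (LRU->MRU): [76 33 64]
Total: 13 hits, 4 misses, 1 evictions

Answer: MHHHMHHMHHHHHHHMH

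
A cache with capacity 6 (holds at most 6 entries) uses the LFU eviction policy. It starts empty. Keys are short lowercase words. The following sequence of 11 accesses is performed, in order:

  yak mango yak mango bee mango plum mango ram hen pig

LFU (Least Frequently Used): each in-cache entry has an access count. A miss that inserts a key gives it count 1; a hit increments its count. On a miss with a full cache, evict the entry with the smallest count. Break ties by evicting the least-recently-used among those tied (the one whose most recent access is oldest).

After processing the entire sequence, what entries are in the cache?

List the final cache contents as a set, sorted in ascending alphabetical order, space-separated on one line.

Answer: hen mango pig plum ram yak

Derivation:
LFU simulation (capacity=6):
  1. access yak: MISS. Cache: [yak(c=1)]
  2. access mango: MISS. Cache: [yak(c=1) mango(c=1)]
  3. access yak: HIT, count now 2. Cache: [mango(c=1) yak(c=2)]
  4. access mango: HIT, count now 2. Cache: [yak(c=2) mango(c=2)]
  5. access bee: MISS. Cache: [bee(c=1) yak(c=2) mango(c=2)]
  6. access mango: HIT, count now 3. Cache: [bee(c=1) yak(c=2) mango(c=3)]
  7. access plum: MISS. Cache: [bee(c=1) plum(c=1) yak(c=2) mango(c=3)]
  8. access mango: HIT, count now 4. Cache: [bee(c=1) plum(c=1) yak(c=2) mango(c=4)]
  9. access ram: MISS. Cache: [bee(c=1) plum(c=1) ram(c=1) yak(c=2) mango(c=4)]
  10. access hen: MISS. Cache: [bee(c=1) plum(c=1) ram(c=1) hen(c=1) yak(c=2) mango(c=4)]
  11. access pig: MISS, evict bee(c=1). Cache: [plum(c=1) ram(c=1) hen(c=1) pig(c=1) yak(c=2) mango(c=4)]
Total: 4 hits, 7 misses, 1 evictions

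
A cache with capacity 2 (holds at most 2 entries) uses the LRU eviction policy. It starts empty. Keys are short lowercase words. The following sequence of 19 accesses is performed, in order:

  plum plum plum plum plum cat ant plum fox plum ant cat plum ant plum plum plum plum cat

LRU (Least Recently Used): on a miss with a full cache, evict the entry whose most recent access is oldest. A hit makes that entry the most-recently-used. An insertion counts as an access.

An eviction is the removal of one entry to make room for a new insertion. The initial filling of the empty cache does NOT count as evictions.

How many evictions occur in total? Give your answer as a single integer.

Answer: 8

Derivation:
LRU simulation (capacity=2):
  1. access plum: MISS. Cache (LRU->MRU): [plum]
  2. access plum: HIT. Cache (LRU->MRU): [plum]
  3. access plum: HIT. Cache (LRU->MRU): [plum]
  4. access plum: HIT. Cache (LRU->MRU): [plum]
  5. access plum: HIT. Cache (LRU->MRU): [plum]
  6. access cat: MISS. Cache (LRU->MRU): [plum cat]
  7. access ant: MISS, evict plum. Cache (LRU->MRU): [cat ant]
  8. access plum: MISS, evict cat. Cache (LRU->MRU): [ant plum]
  9. access fox: MISS, evict ant. Cache (LRU->MRU): [plum fox]
  10. access plum: HIT. Cache (LRU->MRU): [fox plum]
  11. access ant: MISS, evict fox. Cache (LRU->MRU): [plum ant]
  12. access cat: MISS, evict plum. Cache (LRU->MRU): [ant cat]
  13. access plum: MISS, evict ant. Cache (LRU->MRU): [cat plum]
  14. access ant: MISS, evict cat. Cache (LRU->MRU): [plum ant]
  15. access plum: HIT. Cache (LRU->MRU): [ant plum]
  16. access plum: HIT. Cache (LRU->MRU): [ant plum]
  17. access plum: HIT. Cache (LRU->MRU): [ant plum]
  18. access plum: HIT. Cache (LRU->MRU): [ant plum]
  19. access cat: MISS, evict ant. Cache (LRU->MRU): [plum cat]
Total: 9 hits, 10 misses, 8 evictions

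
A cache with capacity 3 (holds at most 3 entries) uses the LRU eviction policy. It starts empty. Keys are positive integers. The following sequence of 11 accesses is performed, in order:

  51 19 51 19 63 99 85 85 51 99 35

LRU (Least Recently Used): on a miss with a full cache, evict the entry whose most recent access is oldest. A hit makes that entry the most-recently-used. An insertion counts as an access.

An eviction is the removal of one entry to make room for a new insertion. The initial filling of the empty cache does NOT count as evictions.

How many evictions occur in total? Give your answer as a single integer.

LRU simulation (capacity=3):
  1. access 51: MISS. Cache (LRU->MRU): [51]
  2. access 19: MISS. Cache (LRU->MRU): [51 19]
  3. access 51: HIT. Cache (LRU->MRU): [19 51]
  4. access 19: HIT. Cache (LRU->MRU): [51 19]
  5. access 63: MISS. Cache (LRU->MRU): [51 19 63]
  6. access 99: MISS, evict 51. Cache (LRU->MRU): [19 63 99]
  7. access 85: MISS, evict 19. Cache (LRU->MRU): [63 99 85]
  8. access 85: HIT. Cache (LRU->MRU): [63 99 85]
  9. access 51: MISS, evict 63. Cache (LRU->MRU): [99 85 51]
  10. access 99: HIT. Cache (LRU->MRU): [85 51 99]
  11. access 35: MISS, evict 85. Cache (LRU->MRU): [51 99 35]
Total: 4 hits, 7 misses, 4 evictions

Answer: 4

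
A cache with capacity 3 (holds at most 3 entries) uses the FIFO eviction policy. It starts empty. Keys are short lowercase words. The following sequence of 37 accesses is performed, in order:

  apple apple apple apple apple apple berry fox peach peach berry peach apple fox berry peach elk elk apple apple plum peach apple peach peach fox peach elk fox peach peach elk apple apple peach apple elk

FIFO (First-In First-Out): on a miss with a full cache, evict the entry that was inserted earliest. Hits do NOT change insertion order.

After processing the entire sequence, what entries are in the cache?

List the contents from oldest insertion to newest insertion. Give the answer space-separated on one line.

FIFO simulation (capacity=3):
  1. access apple: MISS. Cache (old->new): [apple]
  2. access apple: HIT. Cache (old->new): [apple]
  3. access apple: HIT. Cache (old->new): [apple]
  4. access apple: HIT. Cache (old->new): [apple]
  5. access apple: HIT. Cache (old->new): [apple]
  6. access apple: HIT. Cache (old->new): [apple]
  7. access berry: MISS. Cache (old->new): [apple berry]
  8. access fox: MISS. Cache (old->new): [apple berry fox]
  9. access peach: MISS, evict apple. Cache (old->new): [berry fox peach]
  10. access peach: HIT. Cache (old->new): [berry fox peach]
  11. access berry: HIT. Cache (old->new): [berry fox peach]
  12. access peach: HIT. Cache (old->new): [berry fox peach]
  13. access apple: MISS, evict berry. Cache (old->new): [fox peach apple]
  14. access fox: HIT. Cache (old->new): [fox peach apple]
  15. access berry: MISS, evict fox. Cache (old->new): [peach apple berry]
  16. access peach: HIT. Cache (old->new): [peach apple berry]
  17. access elk: MISS, evict peach. Cache (old->new): [apple berry elk]
  18. access elk: HIT. Cache (old->new): [apple berry elk]
  19. access apple: HIT. Cache (old->new): [apple berry elk]
  20. access apple: HIT. Cache (old->new): [apple berry elk]
  21. access plum: MISS, evict apple. Cache (old->new): [berry elk plum]
  22. access peach: MISS, evict berry. Cache (old->new): [elk plum peach]
  23. access apple: MISS, evict elk. Cache (old->new): [plum peach apple]
  24. access peach: HIT. Cache (old->new): [plum peach apple]
  25. access peach: HIT. Cache (old->new): [plum peach apple]
  26. access fox: MISS, evict plum. Cache (old->new): [peach apple fox]
  27. access peach: HIT. Cache (old->new): [peach apple fox]
  28. access elk: MISS, evict peach. Cache (old->new): [apple fox elk]
  29. access fox: HIT. Cache (old->new): [apple fox elk]
  30. access peach: MISS, evict apple. Cache (old->new): [fox elk peach]
  31. access peach: HIT. Cache (old->new): [fox elk peach]
  32. access elk: HIT. Cache (old->new): [fox elk peach]
  33. access apple: MISS, evict fox. Cache (old->new): [elk peach apple]
  34. access apple: HIT. Cache (old->new): [elk peach apple]
  35. access peach: HIT. Cache (old->new): [elk peach apple]
  36. access apple: HIT. Cache (old->new): [elk peach apple]
  37. access elk: HIT. Cache (old->new): [elk peach apple]
Total: 23 hits, 14 misses, 11 evictions

Answer: elk peach apple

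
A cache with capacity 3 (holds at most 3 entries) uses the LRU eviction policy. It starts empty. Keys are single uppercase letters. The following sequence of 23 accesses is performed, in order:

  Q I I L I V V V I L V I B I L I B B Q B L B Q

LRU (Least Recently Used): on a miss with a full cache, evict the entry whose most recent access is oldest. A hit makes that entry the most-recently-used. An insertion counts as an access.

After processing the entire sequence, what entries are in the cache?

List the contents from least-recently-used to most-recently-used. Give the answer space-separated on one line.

LRU simulation (capacity=3):
  1. access Q: MISS. Cache (LRU->MRU): [Q]
  2. access I: MISS. Cache (LRU->MRU): [Q I]
  3. access I: HIT. Cache (LRU->MRU): [Q I]
  4. access L: MISS. Cache (LRU->MRU): [Q I L]
  5. access I: HIT. Cache (LRU->MRU): [Q L I]
  6. access V: MISS, evict Q. Cache (LRU->MRU): [L I V]
  7. access V: HIT. Cache (LRU->MRU): [L I V]
  8. access V: HIT. Cache (LRU->MRU): [L I V]
  9. access I: HIT. Cache (LRU->MRU): [L V I]
  10. access L: HIT. Cache (LRU->MRU): [V I L]
  11. access V: HIT. Cache (LRU->MRU): [I L V]
  12. access I: HIT. Cache (LRU->MRU): [L V I]
  13. access B: MISS, evict L. Cache (LRU->MRU): [V I B]
  14. access I: HIT. Cache (LRU->MRU): [V B I]
  15. access L: MISS, evict V. Cache (LRU->MRU): [B I L]
  16. access I: HIT. Cache (LRU->MRU): [B L I]
  17. access B: HIT. Cache (LRU->MRU): [L I B]
  18. access B: HIT. Cache (LRU->MRU): [L I B]
  19. access Q: MISS, evict L. Cache (LRU->MRU): [I B Q]
  20. access B: HIT. Cache (LRU->MRU): [I Q B]
  21. access L: MISS, evict I. Cache (LRU->MRU): [Q B L]
  22. access B: HIT. Cache (LRU->MRU): [Q L B]
  23. access Q: HIT. Cache (LRU->MRU): [L B Q]
Total: 15 hits, 8 misses, 5 evictions

Answer: L B Q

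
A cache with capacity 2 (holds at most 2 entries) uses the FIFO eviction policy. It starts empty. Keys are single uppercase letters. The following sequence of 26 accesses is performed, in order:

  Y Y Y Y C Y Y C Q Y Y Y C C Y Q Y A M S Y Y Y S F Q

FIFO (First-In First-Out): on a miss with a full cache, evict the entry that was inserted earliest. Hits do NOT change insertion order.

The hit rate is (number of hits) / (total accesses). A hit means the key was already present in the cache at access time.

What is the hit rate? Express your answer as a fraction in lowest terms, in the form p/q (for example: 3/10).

Answer: 1/2

Derivation:
FIFO simulation (capacity=2):
  1. access Y: MISS. Cache (old->new): [Y]
  2. access Y: HIT. Cache (old->new): [Y]
  3. access Y: HIT. Cache (old->new): [Y]
  4. access Y: HIT. Cache (old->new): [Y]
  5. access C: MISS. Cache (old->new): [Y C]
  6. access Y: HIT. Cache (old->new): [Y C]
  7. access Y: HIT. Cache (old->new): [Y C]
  8. access C: HIT. Cache (old->new): [Y C]
  9. access Q: MISS, evict Y. Cache (old->new): [C Q]
  10. access Y: MISS, evict C. Cache (old->new): [Q Y]
  11. access Y: HIT. Cache (old->new): [Q Y]
  12. access Y: HIT. Cache (old->new): [Q Y]
  13. access C: MISS, evict Q. Cache (old->new): [Y C]
  14. access C: HIT. Cache (old->new): [Y C]
  15. access Y: HIT. Cache (old->new): [Y C]
  16. access Q: MISS, evict Y. Cache (old->new): [C Q]
  17. access Y: MISS, evict C. Cache (old->new): [Q Y]
  18. access A: MISS, evict Q. Cache (old->new): [Y A]
  19. access M: MISS, evict Y. Cache (old->new): [A M]
  20. access S: MISS, evict A. Cache (old->new): [M S]
  21. access Y: MISS, evict M. Cache (old->new): [S Y]
  22. access Y: HIT. Cache (old->new): [S Y]
  23. access Y: HIT. Cache (old->new): [S Y]
  24. access S: HIT. Cache (old->new): [S Y]
  25. access F: MISS, evict S. Cache (old->new): [Y F]
  26. access Q: MISS, evict Y. Cache (old->new): [F Q]
Total: 13 hits, 13 misses, 11 evictions

Hit rate = 13/26 = 1/2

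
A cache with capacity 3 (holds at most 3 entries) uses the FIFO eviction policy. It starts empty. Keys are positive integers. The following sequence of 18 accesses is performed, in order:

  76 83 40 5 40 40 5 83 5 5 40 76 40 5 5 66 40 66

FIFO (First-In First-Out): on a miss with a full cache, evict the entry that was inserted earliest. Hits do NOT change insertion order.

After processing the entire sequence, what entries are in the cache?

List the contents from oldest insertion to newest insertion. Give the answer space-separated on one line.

Answer: 76 66 40

Derivation:
FIFO simulation (capacity=3):
  1. access 76: MISS. Cache (old->new): [76]
  2. access 83: MISS. Cache (old->new): [76 83]
  3. access 40: MISS. Cache (old->new): [76 83 40]
  4. access 5: MISS, evict 76. Cache (old->new): [83 40 5]
  5. access 40: HIT. Cache (old->new): [83 40 5]
  6. access 40: HIT. Cache (old->new): [83 40 5]
  7. access 5: HIT. Cache (old->new): [83 40 5]
  8. access 83: HIT. Cache (old->new): [83 40 5]
  9. access 5: HIT. Cache (old->new): [83 40 5]
  10. access 5: HIT. Cache (old->new): [83 40 5]
  11. access 40: HIT. Cache (old->new): [83 40 5]
  12. access 76: MISS, evict 83. Cache (old->new): [40 5 76]
  13. access 40: HIT. Cache (old->new): [40 5 76]
  14. access 5: HIT. Cache (old->new): [40 5 76]
  15. access 5: HIT. Cache (old->new): [40 5 76]
  16. access 66: MISS, evict 40. Cache (old->new): [5 76 66]
  17. access 40: MISS, evict 5. Cache (old->new): [76 66 40]
  18. access 66: HIT. Cache (old->new): [76 66 40]
Total: 11 hits, 7 misses, 4 evictions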